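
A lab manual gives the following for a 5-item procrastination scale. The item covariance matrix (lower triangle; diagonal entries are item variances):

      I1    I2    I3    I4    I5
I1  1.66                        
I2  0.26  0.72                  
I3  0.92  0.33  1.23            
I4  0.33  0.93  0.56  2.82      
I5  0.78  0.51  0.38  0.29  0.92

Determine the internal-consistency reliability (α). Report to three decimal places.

α = 0.738

ΣVar(i) = 1.66 + 0.72 + 1.23 + 2.82 + 0.92 = 7.35
Σ_{i<j} σ_ij = 5.29
σ²_total = 7.35 + 2 × 5.29 = 17.93
α = (k/(k−1))·(1 − ΣVar(i)/σ²_total) = (5/4)·(1 − 7.35/17.93) = 0.738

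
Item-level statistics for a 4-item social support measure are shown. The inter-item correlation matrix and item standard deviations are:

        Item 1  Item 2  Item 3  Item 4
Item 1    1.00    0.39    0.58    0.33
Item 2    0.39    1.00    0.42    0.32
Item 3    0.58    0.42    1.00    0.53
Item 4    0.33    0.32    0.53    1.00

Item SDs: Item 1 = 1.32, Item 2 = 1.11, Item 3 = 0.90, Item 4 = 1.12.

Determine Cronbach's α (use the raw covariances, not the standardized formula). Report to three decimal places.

Σσ²ᵢ = 1.32² + 1.11² + 0.90² + 1.12² = 5.0389
Covariances σ_ij = r_ij · s_i · s_j:
  σ(Item 1,Item 2) = 0.39 × 1.32 × 1.11 = 0.5714
  σ(Item 1,Item 3) = 0.58 × 1.32 × 0.90 = 0.6890
  σ(Item 1,Item 4) = 0.33 × 1.32 × 1.12 = 0.4879
  σ(Item 2,Item 3) = 0.42 × 1.11 × 0.90 = 0.4196
  σ(Item 2,Item 4) = 0.32 × 1.11 × 1.12 = 0.3978
  σ(Item 3,Item 4) = 0.53 × 0.90 × 1.12 = 0.5342
σ²_T = Σσ²ᵢ + 2·Σσ_ij = 5.0389 + 2 × 3.0999 = 11.2387
α = (4/3)·(1 − 5.0389/11.2387) = 0.736

α = 0.736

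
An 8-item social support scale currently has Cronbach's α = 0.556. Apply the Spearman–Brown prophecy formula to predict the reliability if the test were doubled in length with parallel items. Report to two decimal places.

Length factor m = 2
α' = m·α / (1 + (m−1)·α)
   = 2 × 0.556 / (1 + (2 − 1) × 0.556)
   = 1.1120 / 1.5560 = 0.71

predicted reliability = 0.71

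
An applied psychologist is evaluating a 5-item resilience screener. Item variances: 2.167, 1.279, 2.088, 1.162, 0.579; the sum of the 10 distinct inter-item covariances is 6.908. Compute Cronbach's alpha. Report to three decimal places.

α = 0.819

ΣVar(i) = 2.167 + 1.279 + 2.088 + 1.162 + 0.579 = 7.275
Sum of distinct covariances = 6.908
Var(T) = ΣVar(i) + 2·Σcov = 7.275 + 2 × 6.908 = 21.091
α = (5/4)·(1 − 7.275/21.091) = 0.819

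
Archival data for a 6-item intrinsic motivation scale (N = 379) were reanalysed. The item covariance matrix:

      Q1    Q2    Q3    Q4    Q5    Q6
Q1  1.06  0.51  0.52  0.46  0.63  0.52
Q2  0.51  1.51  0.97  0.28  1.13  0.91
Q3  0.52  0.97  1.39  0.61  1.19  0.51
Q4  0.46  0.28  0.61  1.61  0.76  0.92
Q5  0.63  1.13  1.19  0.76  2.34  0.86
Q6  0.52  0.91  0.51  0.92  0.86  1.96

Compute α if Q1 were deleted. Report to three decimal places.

α = 0.811

Remaining items: Q2, Q3, Q4, Q5, Q6 (k = 5).
Σσᵢ² = 1.51 + 1.39 + 1.61 + 2.34 + 1.96 = 8.81
σ²_total = 8.81 + 2 × 8.14 = 25.09
α (item deleted) = (5/4)·(1 − 8.81/25.09) = 0.811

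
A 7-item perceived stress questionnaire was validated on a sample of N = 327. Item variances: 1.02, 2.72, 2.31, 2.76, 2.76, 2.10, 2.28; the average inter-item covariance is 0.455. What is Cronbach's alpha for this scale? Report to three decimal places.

Cronbach's alpha = 0.636

Σσ²ᵢ = 1.02 + 2.72 + 2.31 + 2.76 + 2.76 + 2.10 + 2.28 = 15.95
Sum of the 21 distinct covariances = 21 × 0.455 = 9.555
σ²_total = Σσ²ᵢ + 2·Σcov = 15.95 + 2 × 9.555 = 35.060
α = (7/6)·(1 − 15.95/35.060) = 0.636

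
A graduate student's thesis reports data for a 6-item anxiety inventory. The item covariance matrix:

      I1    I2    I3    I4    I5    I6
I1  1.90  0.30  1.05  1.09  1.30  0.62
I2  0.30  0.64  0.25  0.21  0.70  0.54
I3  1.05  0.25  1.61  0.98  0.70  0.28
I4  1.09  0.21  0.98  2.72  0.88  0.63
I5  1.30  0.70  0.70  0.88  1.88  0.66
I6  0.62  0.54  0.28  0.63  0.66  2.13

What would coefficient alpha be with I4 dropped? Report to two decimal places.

coefficient alpha = 0.76

Remaining items: I1, I2, I3, I5, I6 (k = 5).
sum of item variances = 1.90 + 0.64 + 1.61 + 1.88 + 2.13 = 8.16
Var(T) = 8.16 + 2 × 6.40 = 20.96
α (item deleted) = (5/4)·(1 − 8.16/20.96) = 0.76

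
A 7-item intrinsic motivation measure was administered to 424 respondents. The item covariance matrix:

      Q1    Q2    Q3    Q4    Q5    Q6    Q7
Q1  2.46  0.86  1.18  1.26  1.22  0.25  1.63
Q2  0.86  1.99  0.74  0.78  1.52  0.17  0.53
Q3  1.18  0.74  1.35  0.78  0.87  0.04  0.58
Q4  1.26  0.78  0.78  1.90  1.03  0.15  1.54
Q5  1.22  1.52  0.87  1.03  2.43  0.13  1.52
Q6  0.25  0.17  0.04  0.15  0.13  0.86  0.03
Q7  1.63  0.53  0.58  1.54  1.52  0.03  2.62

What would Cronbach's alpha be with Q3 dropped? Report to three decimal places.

Remaining items: Q1, Q2, Q4, Q5, Q6, Q7 (k = 6).
Σσᵢ² = 2.46 + 1.99 + 1.90 + 2.43 + 0.86 + 2.62 = 12.26
σ²_total = 12.26 + 2 × 12.62 = 37.50
α (item deleted) = (6/5)·(1 − 12.26/37.50) = 0.808

α = 0.808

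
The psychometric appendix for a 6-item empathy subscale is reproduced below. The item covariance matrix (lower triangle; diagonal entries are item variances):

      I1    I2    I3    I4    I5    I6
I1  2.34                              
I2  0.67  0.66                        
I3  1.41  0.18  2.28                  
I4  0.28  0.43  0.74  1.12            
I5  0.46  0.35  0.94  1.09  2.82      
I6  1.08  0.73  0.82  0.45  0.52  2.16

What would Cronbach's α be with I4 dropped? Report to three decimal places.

Remaining items: I1, I2, I3, I5, I6 (k = 5).
Σσᵢ² = 2.34 + 0.66 + 2.28 + 2.82 + 2.16 = 10.26
total variance = 10.26 + 2 × 7.16 = 24.58
α (item deleted) = (5/4)·(1 − 10.26/24.58) = 0.728

α = 0.728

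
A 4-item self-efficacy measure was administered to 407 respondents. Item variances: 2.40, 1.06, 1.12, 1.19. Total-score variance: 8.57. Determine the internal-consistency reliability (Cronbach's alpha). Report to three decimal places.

α = 0.436

Σσ²ᵢ = 2.40 + 1.06 + 1.12 + 1.19 = 5.77
α = (k/(k−1))·(1 − Σσ²ᵢ/σ²_total) = (4/3)·(1 − 5.77/8.57) = 0.436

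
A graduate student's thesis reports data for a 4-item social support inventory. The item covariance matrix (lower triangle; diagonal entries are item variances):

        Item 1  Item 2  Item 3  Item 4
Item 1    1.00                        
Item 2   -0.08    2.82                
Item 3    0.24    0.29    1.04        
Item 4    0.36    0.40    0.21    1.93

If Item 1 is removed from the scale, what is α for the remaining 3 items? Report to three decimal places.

α = 0.356

Remaining items: Item 2, Item 3, Item 4 (k = 3).
Σσᵢ² = 2.82 + 1.04 + 1.93 = 5.79
total variance = 5.79 + 2 × 0.90 = 7.59
α (item deleted) = (3/2)·(1 − 5.79/7.59) = 0.356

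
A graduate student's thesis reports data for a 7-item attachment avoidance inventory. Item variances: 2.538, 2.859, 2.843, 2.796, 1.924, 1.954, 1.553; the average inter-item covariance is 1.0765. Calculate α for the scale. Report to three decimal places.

ΣVar(i) = 2.538 + 2.859 + 2.843 + 2.796 + 1.924 + 1.954 + 1.553 = 16.467
Sum of the 21 distinct covariances = 21 × 1.0765 = 22.6065
total variance = ΣVar(i) + 2·Σcov = 16.467 + 2 × 22.6065 = 61.6800
α = (7/6)·(1 − 16.467/61.6800) = 0.855

α = 0.855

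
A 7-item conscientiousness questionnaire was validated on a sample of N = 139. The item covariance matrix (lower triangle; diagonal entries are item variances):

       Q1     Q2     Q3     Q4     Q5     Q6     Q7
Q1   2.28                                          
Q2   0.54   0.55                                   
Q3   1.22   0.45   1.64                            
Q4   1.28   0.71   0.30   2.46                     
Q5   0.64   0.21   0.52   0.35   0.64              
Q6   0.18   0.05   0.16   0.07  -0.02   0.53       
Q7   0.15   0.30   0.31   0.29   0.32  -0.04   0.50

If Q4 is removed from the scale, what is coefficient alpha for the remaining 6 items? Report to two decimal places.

Remaining items: Q1, Q2, Q3, Q5, Q6, Q7 (k = 6).
ΣVar(i) = 2.28 + 0.55 + 1.64 + 0.64 + 0.53 + 0.50 = 6.14
Var(T) = 6.14 + 2 × 4.99 = 16.12
α (item deleted) = (6/5)·(1 − 6.14/16.12) = 0.74

α = 0.74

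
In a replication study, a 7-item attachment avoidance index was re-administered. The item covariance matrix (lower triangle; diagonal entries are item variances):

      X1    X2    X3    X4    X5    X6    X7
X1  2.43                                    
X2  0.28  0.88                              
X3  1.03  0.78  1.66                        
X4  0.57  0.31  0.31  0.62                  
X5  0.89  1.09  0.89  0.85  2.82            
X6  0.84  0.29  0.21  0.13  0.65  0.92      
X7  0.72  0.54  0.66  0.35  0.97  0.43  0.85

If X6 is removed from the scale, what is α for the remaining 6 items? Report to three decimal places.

α = 0.826

Remaining items: X1, X2, X3, X4, X5, X7 (k = 6).
Σσ²ᵢ = 2.43 + 0.88 + 1.66 + 0.62 + 2.82 + 0.85 = 9.26
σ²_total = 9.26 + 2 × 10.24 = 29.74
α (item deleted) = (6/5)·(1 − 9.26/29.74) = 0.826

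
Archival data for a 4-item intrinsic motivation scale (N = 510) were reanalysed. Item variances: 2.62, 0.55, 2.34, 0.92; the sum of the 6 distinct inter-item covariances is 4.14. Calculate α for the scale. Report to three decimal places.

α = 0.751

sum of item variances = 2.62 + 0.55 + 2.34 + 0.92 = 6.43
Sum of distinct covariances = 4.14
Var(T) = sum of item variances + 2·Σcov = 6.43 + 2 × 4.14 = 14.71
α = (4/3)·(1 − 6.43/14.71) = 0.751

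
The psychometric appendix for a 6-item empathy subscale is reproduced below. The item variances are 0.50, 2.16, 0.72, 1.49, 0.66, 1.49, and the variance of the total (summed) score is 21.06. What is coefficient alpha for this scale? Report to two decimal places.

coefficient alpha = 0.80

sum of item variances = 0.50 + 2.16 + 0.72 + 1.49 + 0.66 + 1.49 = 7.02
α = (k/(k−1))·(1 − sum of item variances/σ²_total) = (6/5)·(1 − 7.02/21.06) = 0.80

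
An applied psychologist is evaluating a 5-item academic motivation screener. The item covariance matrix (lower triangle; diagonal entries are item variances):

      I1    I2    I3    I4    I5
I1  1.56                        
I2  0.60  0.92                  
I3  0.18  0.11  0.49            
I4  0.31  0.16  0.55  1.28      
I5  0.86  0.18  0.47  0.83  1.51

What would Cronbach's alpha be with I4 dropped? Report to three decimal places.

Cronbach's alpha = 0.690

Remaining items: I1, I2, I3, I5 (k = 4).
Σσ²ᵢ = 1.56 + 0.92 + 0.49 + 1.51 = 4.48
total variance = 4.48 + 2 × 2.40 = 9.28
α (item deleted) = (4/3)·(1 − 4.48/9.28) = 0.690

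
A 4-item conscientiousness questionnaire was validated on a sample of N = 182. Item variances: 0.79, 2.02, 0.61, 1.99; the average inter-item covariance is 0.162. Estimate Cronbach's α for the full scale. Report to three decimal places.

Cronbach's α = 0.352

Σσᵢ² = 0.79 + 2.02 + 0.61 + 1.99 = 5.41
Sum of the 6 distinct covariances = 6 × 0.162 = 0.972
σ²_T = Σσᵢ² + 2·Σcov = 5.41 + 2 × 0.972 = 7.354
α = (4/3)·(1 − 5.41/7.354) = 0.352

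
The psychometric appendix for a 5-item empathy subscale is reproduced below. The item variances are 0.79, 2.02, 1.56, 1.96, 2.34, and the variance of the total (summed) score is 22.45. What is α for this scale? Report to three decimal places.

α = 0.767

ΣVar(i) = 0.79 + 2.02 + 1.56 + 1.96 + 2.34 = 8.67
α = (k/(k−1))·(1 − ΣVar(i)/total variance) = (5/4)·(1 − 8.67/22.45) = 0.767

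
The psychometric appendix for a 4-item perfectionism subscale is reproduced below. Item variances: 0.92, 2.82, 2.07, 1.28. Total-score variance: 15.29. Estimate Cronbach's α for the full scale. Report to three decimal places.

Σσᵢ² = 0.92 + 2.82 + 2.07 + 1.28 = 7.09
α = (k/(k−1))·(1 − Σσᵢ²/σ²_total) = (4/3)·(1 − 7.09/15.29) = 0.715

α = 0.715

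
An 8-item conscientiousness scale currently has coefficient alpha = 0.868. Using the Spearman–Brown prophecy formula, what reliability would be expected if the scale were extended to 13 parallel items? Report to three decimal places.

predicted reliability = 0.914

Length factor m = 13/8 = 1.6250
α' = m·α / (1 + (m−1)·α)
   = 13/8 × 0.868 / (1 + (13/8 − 1) × 0.868)
   = 1.4105 / 1.5425 = 0.914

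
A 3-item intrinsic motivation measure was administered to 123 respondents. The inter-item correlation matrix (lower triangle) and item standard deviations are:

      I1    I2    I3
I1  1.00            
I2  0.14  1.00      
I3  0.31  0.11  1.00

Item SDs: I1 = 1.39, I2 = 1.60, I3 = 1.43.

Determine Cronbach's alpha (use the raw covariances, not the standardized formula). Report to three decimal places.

Cronbach's alpha = 0.398

Σσ²ᵢ = 1.39² + 1.60² + 1.43² = 6.5370
Covariances σ_ij = r_ij · s_i · s_j:
  σ(I1,I2) = 0.14 × 1.39 × 1.60 = 0.3114
  σ(I1,I3) = 0.31 × 1.39 × 1.43 = 0.6162
  σ(I2,I3) = 0.11 × 1.60 × 1.43 = 0.2517
σ²_T = Σσ²ᵢ + 2·Σσ_ij = 6.5370 + 2 × 1.1793 = 8.8956
α = (3/2)·(1 − 6.5370/8.8956) = 0.398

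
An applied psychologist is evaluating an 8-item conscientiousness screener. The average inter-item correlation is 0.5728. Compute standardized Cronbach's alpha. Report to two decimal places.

standardized Cronbach's alpha = 0.91

Standardized α = k·r̄ / (1 + (k−1)·r̄) = 8 × 0.5728 / (1 + 7 × 0.5728)
  = 4.5824 / 5.0096 = 0.91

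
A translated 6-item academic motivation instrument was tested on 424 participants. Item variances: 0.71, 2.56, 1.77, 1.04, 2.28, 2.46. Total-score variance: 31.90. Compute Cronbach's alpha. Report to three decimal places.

Cronbach's alpha = 0.793

ΣVar(i) = 0.71 + 2.56 + 1.77 + 1.04 + 2.28 + 2.46 = 10.82
α = (k/(k−1))·(1 − ΣVar(i)/total variance) = (6/5)·(1 − 10.82/31.90) = 0.793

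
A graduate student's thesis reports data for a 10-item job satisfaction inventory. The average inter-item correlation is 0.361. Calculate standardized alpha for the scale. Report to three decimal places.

Standardized α = k·r̄ / (1 + (k−1)·r̄) = 10 × 0.361 / (1 + 9 × 0.361)
  = 3.6100 / 4.2490 = 0.850

standardized alpha = 0.850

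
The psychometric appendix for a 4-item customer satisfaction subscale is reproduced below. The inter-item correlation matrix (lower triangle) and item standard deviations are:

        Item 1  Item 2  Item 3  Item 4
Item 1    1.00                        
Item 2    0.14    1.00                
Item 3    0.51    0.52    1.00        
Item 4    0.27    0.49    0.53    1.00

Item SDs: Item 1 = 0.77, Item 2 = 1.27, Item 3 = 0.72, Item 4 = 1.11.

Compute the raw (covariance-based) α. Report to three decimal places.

Σσ²ᵢ = 0.77² + 1.27² + 0.72² + 1.11² = 3.9563
Covariances σ_ij = r_ij · s_i · s_j:
  σ(Item 1,Item 2) = 0.14 × 0.77 × 1.27 = 0.1369
  σ(Item 1,Item 3) = 0.51 × 0.77 × 0.72 = 0.2827
  σ(Item 1,Item 4) = 0.27 × 0.77 × 1.11 = 0.2308
  σ(Item 2,Item 3) = 0.52 × 1.27 × 0.72 = 0.4755
  σ(Item 2,Item 4) = 0.49 × 1.27 × 1.11 = 0.6908
  σ(Item 3,Item 4) = 0.53 × 0.72 × 1.11 = 0.4236
σ²_T = Σσ²ᵢ + 2·Σσ_ij = 3.9563 + 2 × 2.2403 = 8.4369
α = (4/3)·(1 − 3.9563/8.4369) = 0.708

α = 0.708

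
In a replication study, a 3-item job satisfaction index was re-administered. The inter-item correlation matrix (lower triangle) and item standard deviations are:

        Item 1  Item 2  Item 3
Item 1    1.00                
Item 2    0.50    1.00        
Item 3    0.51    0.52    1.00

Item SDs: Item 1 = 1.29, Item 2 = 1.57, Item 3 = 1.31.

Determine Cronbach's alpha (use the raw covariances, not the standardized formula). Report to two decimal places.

Σσ²ᵢ = 1.29² + 1.57² + 1.31² = 5.8451
Covariances σ_ij = r_ij · s_i · s_j:
  σ(Item 1,Item 2) = 0.50 × 1.29 × 1.57 = 1.0127
  σ(Item 1,Item 3) = 0.51 × 1.29 × 1.31 = 0.8618
  σ(Item 2,Item 3) = 0.52 × 1.57 × 1.31 = 1.0695
σ²_T = Σσ²ᵢ + 2·Σσ_ij = 5.8451 + 2 × 2.9440 = 11.7331
α = (3/2)·(1 − 5.8451/11.7331) = 0.75

α = 0.75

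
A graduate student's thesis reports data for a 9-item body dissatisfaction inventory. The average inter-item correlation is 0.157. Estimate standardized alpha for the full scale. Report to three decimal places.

Standardized α = k·r̄ / (1 + (k−1)·r̄) = 9 × 0.157 / (1 + 8 × 0.157)
  = 1.4130 / 2.2560 = 0.626

α = 0.626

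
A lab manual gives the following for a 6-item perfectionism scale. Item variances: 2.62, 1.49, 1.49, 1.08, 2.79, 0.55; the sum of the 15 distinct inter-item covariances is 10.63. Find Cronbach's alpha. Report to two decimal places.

Cronbach's alpha = 0.82

ΣVar(i) = 2.62 + 1.49 + 1.49 + 1.08 + 2.79 + 0.55 = 10.02
Sum of distinct covariances = 10.63
σ²_T = ΣVar(i) + 2·Σcov = 10.02 + 2 × 10.63 = 31.28
α = (6/5)·(1 − 10.02/31.28) = 0.82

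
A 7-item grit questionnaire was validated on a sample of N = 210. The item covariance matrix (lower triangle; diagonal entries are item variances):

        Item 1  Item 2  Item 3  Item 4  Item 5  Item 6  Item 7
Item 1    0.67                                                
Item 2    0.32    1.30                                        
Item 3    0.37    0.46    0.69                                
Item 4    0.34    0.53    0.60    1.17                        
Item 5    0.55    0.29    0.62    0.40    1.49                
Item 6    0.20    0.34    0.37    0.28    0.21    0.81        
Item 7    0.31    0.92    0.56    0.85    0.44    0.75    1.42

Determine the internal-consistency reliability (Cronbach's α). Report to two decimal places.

Σσ²ᵢ = 0.67 + 1.30 + 0.69 + 1.17 + 1.49 + 0.81 + 1.42 = 7.55
Sum of off-diagonal covariances = 9.71
Var(T) = 7.55 + 2 × 9.71 = 26.97
α = (k/(k−1))·(1 − Σσ²ᵢ/Var(T)) = (7/6)·(1 − 7.55/26.97) = 0.84

Cronbach's α = 0.84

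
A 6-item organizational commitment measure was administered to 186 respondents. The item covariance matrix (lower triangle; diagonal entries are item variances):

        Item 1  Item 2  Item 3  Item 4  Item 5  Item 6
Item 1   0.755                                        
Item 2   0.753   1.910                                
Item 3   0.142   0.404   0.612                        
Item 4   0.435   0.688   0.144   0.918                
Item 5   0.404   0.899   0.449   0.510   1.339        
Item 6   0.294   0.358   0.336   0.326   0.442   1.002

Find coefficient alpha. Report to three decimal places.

α = 0.802

ΣVar(i) = 0.755 + 1.910 + 0.612 + 0.918 + 1.339 + 1.002 = 6.536
Σ_{i<j} σ_ij = 6.584
σ²_T = 6.536 + 2 × 6.584 = 19.704
α = (k/(k−1))·(1 − ΣVar(i)/σ²_T) = (6/5)·(1 − 6.536/19.704) = 0.802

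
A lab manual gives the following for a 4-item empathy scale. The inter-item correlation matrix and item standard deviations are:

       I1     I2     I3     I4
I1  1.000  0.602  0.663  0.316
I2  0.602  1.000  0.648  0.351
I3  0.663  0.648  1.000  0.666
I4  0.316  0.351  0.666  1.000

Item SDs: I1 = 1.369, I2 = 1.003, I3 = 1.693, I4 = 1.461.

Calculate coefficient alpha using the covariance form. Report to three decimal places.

coefficient alpha = 0.818

Σσ²ᵢ = 1.369² + 1.003² + 1.693² + 1.461² = 7.8809
Covariances σ_ij = r_ij · s_i · s_j:
  σ(I1,I2) = 0.602 × 1.369 × 1.003 = 0.8266
  σ(I1,I3) = 0.663 × 1.369 × 1.693 = 1.5366
  σ(I1,I4) = 0.316 × 1.369 × 1.461 = 0.6320
  σ(I2,I3) = 0.648 × 1.003 × 1.693 = 1.1004
  σ(I2,I4) = 0.351 × 1.003 × 1.461 = 0.5143
  σ(I3,I4) = 0.666 × 1.693 × 1.461 = 1.6473
σ²_T = Σσ²ᵢ + 2·Σσ_ij = 7.8809 + 2 × 6.2572 = 20.3953
α = (4/3)·(1 − 7.8809/20.3953) = 0.818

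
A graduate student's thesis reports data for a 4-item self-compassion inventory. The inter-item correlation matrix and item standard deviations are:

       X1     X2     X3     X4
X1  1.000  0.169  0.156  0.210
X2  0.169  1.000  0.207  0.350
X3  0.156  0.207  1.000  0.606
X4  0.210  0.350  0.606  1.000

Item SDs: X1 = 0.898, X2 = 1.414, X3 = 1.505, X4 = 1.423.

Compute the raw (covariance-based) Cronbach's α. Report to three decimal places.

α = 0.626

Σσ²ᵢ = 0.898² + 1.414² + 1.505² + 1.423² = 7.0958
Covariances σ_ij = r_ij · s_i · s_j:
  σ(X1,X2) = 0.169 × 0.898 × 1.414 = 0.2146
  σ(X1,X3) = 0.156 × 0.898 × 1.505 = 0.2108
  σ(X1,X4) = 0.210 × 0.898 × 1.423 = 0.2683
  σ(X2,X3) = 0.207 × 1.414 × 1.505 = 0.4405
  σ(X2,X4) = 0.350 × 1.414 × 1.423 = 0.7042
  σ(X3,X4) = 0.606 × 1.505 × 1.423 = 1.2978
σ²_T = Σσ²ᵢ + 2·Σσ_ij = 7.0958 + 2 × 3.1362 = 13.3682
α = (4/3)·(1 − 7.0958/13.3682) = 0.626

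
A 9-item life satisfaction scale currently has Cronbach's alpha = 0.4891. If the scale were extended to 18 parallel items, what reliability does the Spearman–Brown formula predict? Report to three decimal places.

predicted reliability = 0.657

Length factor m = 18/9 = 2.0000
α' = m·α / (1 + (m−1)·α)
   = 18/9 × 0.4891 / (1 + (18/9 − 1) × 0.4891)
   = 0.9782 / 1.4891 = 0.657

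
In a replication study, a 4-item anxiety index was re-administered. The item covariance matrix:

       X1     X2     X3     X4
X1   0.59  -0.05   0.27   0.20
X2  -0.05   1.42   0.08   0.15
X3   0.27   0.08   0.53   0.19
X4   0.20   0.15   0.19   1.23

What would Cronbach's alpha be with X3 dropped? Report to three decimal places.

Remaining items: X1, X2, X4 (k = 3).
Σσᵢ² = 0.59 + 1.42 + 1.23 = 3.24
Var(T) = 3.24 + 2 × 0.30 = 3.84
α (item deleted) = (3/2)·(1 − 3.24/3.84) = 0.234

α = 0.234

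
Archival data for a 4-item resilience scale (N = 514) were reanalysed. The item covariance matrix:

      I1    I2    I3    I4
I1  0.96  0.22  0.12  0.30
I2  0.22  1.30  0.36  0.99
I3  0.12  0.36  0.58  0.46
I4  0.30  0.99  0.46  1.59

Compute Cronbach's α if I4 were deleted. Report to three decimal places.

Remaining items: I1, I2, I3 (k = 3).
ΣVar(i) = 0.96 + 1.30 + 0.58 = 2.84
total variance = 2.84 + 2 × 0.70 = 4.24
α (item deleted) = (3/2)·(1 − 2.84/4.24) = 0.495

Cronbach's α = 0.495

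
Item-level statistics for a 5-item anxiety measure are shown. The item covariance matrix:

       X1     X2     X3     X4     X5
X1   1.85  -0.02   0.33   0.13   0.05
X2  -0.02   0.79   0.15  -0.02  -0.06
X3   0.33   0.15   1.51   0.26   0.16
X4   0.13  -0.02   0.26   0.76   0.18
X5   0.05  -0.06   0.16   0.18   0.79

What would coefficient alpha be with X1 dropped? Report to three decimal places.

Remaining items: X2, X3, X4, X5 (k = 4).
Σσ²ᵢ = 0.79 + 1.51 + 0.76 + 0.79 = 3.85
Var(T) = 3.85 + 2 × 0.67 = 5.19
α (item deleted) = (4/3)·(1 − 3.85/5.19) = 0.344

coefficient alpha = 0.344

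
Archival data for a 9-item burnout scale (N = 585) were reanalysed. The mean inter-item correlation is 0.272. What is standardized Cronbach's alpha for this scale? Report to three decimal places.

Standardized α = k·r̄ / (1 + (k−1)·r̄) = 9 × 0.272 / (1 + 8 × 0.272)
  = 2.4480 / 3.1760 = 0.771

α = 0.771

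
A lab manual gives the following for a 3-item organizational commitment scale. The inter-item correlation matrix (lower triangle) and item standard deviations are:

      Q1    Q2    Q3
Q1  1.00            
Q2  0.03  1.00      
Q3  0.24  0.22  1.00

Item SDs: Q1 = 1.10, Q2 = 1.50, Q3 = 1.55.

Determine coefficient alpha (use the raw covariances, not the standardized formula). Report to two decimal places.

Σσ²ᵢ = 1.10² + 1.50² + 1.55² = 5.8625
Covariances σ_ij = r_ij · s_i · s_j:
  σ(Q1,Q2) = 0.03 × 1.10 × 1.50 = 0.0495
  σ(Q1,Q3) = 0.24 × 1.10 × 1.55 = 0.4092
  σ(Q2,Q3) = 0.22 × 1.50 × 1.55 = 0.5115
σ²_T = Σσ²ᵢ + 2·Σσ_ij = 5.8625 + 2 × 0.9702 = 7.8029
α = (3/2)·(1 − 5.8625/7.8029) = 0.37

coefficient alpha = 0.37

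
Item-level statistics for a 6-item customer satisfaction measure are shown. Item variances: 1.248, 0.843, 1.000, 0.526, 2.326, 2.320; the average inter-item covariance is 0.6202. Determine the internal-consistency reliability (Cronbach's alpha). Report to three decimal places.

α = 0.831

Σσ²ᵢ = 1.248 + 0.843 + 1.000 + 0.526 + 2.326 + 2.320 = 8.263
Sum of the 15 distinct covariances = 15 × 0.6202 = 9.3030
σ²_total = Σσ²ᵢ + 2·Σcov = 8.263 + 2 × 9.3030 = 26.8690
α = (6/5)·(1 − 8.263/26.8690) = 0.831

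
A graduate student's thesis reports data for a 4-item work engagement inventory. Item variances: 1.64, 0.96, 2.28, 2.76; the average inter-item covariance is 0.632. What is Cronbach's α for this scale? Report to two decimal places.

Cronbach's α = 0.66

ΣVar(i) = 1.64 + 0.96 + 2.28 + 2.76 = 7.64
Sum of the 6 distinct covariances = 6 × 0.632 = 3.792
Var(T) = ΣVar(i) + 2·Σcov = 7.64 + 2 × 3.792 = 15.224
α = (4/3)·(1 − 7.64/15.224) = 0.66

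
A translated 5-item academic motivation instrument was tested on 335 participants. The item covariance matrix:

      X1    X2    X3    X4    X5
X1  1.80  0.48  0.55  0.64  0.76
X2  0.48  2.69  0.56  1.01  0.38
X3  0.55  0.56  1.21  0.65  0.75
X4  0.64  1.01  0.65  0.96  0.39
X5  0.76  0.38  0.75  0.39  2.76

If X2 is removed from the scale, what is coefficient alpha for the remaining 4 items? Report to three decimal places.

coefficient alpha = 0.702

Remaining items: X1, X3, X4, X5 (k = 4).
Σσᵢ² = 1.80 + 1.21 + 0.96 + 2.76 = 6.73
Var(T) = 6.73 + 2 × 3.74 = 14.21
α (item deleted) = (4/3)·(1 − 6.73/14.21) = 0.702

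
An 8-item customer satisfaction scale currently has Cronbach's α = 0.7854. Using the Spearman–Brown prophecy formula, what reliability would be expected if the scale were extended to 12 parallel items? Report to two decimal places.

Length factor m = 12/8 = 1.5000
α' = m·α / (1 + (m−1)·α)
   = 12/8 × 0.7854 / (1 + (12/8 − 1) × 0.7854)
   = 1.1781 / 1.3927 = 0.85

predicted reliability = 0.85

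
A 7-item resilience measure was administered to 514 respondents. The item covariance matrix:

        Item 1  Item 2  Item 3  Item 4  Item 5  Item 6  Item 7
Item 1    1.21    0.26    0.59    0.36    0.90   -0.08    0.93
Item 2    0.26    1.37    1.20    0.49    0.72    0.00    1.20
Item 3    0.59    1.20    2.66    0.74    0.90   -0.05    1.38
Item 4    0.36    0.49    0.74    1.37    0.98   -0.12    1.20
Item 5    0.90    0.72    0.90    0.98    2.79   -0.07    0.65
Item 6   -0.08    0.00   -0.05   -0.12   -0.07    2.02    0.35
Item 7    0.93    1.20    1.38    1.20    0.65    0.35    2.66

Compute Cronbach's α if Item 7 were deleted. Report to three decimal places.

Cronbach's α = 0.653

Remaining items: Item 1, Item 2, Item 3, Item 4, Item 5, Item 6 (k = 6).
Σσᵢ² = 1.21 + 1.37 + 2.66 + 1.37 + 2.79 + 2.02 = 11.42
σ²_total = 11.42 + 2 × 6.82 = 25.06
α (item deleted) = (6/5)·(1 − 11.42/25.06) = 0.653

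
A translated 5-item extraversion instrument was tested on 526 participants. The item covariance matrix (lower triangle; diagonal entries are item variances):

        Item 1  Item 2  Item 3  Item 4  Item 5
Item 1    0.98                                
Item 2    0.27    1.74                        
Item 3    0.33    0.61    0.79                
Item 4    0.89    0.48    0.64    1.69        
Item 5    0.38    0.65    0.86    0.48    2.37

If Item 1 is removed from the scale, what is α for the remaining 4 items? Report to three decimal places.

Remaining items: Item 2, Item 3, Item 4, Item 5 (k = 4).
Σσ²ᵢ = 1.74 + 0.79 + 1.69 + 2.37 = 6.59
Var(T) = 6.59 + 2 × 3.72 = 14.03
α (item deleted) = (4/3)·(1 − 6.59/14.03) = 0.707

α = 0.707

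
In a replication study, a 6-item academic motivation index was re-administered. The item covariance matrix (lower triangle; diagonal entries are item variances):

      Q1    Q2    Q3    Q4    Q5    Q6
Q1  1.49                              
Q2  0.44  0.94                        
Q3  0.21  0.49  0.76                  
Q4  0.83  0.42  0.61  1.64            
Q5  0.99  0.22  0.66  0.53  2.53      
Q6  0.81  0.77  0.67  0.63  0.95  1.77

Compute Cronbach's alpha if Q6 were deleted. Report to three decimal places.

Cronbach's alpha = 0.743

Remaining items: Q1, Q2, Q3, Q4, Q5 (k = 5).
ΣVar(i) = 1.49 + 0.94 + 0.76 + 1.64 + 2.53 = 7.36
total variance = 7.36 + 2 × 5.40 = 18.16
α (item deleted) = (5/4)·(1 − 7.36/18.16) = 0.743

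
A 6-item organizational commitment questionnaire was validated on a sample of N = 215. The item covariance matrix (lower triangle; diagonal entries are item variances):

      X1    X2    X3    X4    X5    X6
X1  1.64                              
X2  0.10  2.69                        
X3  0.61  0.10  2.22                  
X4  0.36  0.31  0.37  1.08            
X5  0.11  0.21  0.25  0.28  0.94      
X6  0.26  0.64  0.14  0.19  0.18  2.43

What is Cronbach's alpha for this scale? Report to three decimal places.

Cronbach's alpha = 0.513

ΣVar(i) = 1.64 + 2.69 + 2.22 + 1.08 + 0.94 + 2.43 = 11.00
Sum of off-diagonal covariances = 4.11
σ²_total = 11.00 + 2 × 4.11 = 19.22
α = (k/(k−1))·(1 − ΣVar(i)/σ²_total) = (6/5)·(1 − 11.00/19.22) = 0.513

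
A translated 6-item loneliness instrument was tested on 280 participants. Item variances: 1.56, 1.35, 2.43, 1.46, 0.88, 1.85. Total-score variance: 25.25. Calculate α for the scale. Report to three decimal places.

ΣVar(i) = 1.56 + 1.35 + 2.43 + 1.46 + 0.88 + 1.85 = 9.53
α = (k/(k−1))·(1 − ΣVar(i)/Var(T)) = (6/5)·(1 − 9.53/25.25) = 0.747

α = 0.747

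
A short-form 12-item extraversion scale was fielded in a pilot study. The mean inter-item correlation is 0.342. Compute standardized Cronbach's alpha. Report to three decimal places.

Standardized α = k·r̄ / (1 + (k−1)·r̄) = 12 × 0.342 / (1 + 11 × 0.342)
  = 4.1040 / 4.7620 = 0.862

α = 0.862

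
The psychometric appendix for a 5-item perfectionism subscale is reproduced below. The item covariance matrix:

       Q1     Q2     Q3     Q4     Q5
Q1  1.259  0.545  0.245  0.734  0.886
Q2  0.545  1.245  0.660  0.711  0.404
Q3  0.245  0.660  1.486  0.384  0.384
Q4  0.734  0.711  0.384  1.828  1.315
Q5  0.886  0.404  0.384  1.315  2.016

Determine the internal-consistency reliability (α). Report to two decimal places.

α = 0.77

Σσᵢ² = 1.259 + 1.245 + 1.486 + 1.828 + 2.016 = 7.834
Sum of the distinct covariances = 6.268
total variance = 7.834 + 2 × 6.268 = 20.370
α = (k/(k−1))·(1 − Σσᵢ²/total variance) = (5/4)·(1 − 7.834/20.370) = 0.77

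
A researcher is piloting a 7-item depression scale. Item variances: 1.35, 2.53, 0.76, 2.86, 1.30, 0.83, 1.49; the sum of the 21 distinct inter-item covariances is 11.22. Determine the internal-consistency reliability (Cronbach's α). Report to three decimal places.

Σσᵢ² = 1.35 + 2.53 + 0.76 + 2.86 + 1.30 + 0.83 + 1.49 = 11.12
Sum of distinct covariances = 11.22
σ²_total = Σσᵢ² + 2·Σcov = 11.12 + 2 × 11.22 = 33.56
α = (7/6)·(1 − 11.12/33.56) = 0.780

α = 0.780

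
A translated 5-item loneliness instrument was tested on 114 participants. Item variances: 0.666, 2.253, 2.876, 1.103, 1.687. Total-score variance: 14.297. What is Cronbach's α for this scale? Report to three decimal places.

ΣVar(i) = 0.666 + 2.253 + 2.876 + 1.103 + 1.687 = 8.585
α = (k/(k−1))·(1 − ΣVar(i)/σ²_total) = (5/4)·(1 − 8.585/14.297) = 0.499

Cronbach's α = 0.499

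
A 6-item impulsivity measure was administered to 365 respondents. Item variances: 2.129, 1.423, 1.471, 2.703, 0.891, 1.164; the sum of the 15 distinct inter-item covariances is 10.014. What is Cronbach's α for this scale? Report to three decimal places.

Σσ²ᵢ = 2.129 + 1.423 + 1.471 + 2.703 + 0.891 + 1.164 = 9.781
Sum of distinct covariances = 10.014
σ²_total = Σσ²ᵢ + 2·Σcov = 9.781 + 2 × 10.014 = 29.809
α = (6/5)·(1 − 9.781/29.809) = 0.806

Cronbach's α = 0.806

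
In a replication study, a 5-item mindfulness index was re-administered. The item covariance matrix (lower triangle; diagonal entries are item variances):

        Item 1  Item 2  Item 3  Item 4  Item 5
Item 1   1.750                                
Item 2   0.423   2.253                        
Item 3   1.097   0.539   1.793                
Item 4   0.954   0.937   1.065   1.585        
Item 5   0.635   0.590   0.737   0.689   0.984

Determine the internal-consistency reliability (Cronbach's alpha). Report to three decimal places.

sum of item variances = 1.750 + 2.253 + 1.793 + 1.585 + 0.984 = 8.365
Σ_{i<j} σ_ij = 7.666
total variance = 8.365 + 2 × 7.666 = 23.697
α = (k/(k−1))·(1 − sum of item variances/total variance) = (5/4)·(1 − 8.365/23.697) = 0.809

α = 0.809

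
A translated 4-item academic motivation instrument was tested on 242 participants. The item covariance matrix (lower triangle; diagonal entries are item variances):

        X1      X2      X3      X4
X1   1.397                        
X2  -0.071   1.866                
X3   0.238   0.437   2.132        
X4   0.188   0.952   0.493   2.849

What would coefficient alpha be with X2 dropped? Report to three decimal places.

Remaining items: X1, X3, X4 (k = 3).
sum of item variances = 1.397 + 2.132 + 2.849 = 6.378
σ²_total = 6.378 + 2 × 0.919 = 8.216
α (item deleted) = (3/2)·(1 − 6.378/8.216) = 0.336

α = 0.336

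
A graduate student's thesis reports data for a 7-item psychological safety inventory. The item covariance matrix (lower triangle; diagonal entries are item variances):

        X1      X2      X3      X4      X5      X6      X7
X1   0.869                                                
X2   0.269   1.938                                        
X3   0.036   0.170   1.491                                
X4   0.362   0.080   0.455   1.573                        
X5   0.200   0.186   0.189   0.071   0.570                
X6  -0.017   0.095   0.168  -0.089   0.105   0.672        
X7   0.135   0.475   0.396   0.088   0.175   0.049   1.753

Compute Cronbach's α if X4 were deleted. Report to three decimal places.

Remaining items: X1, X2, X3, X5, X6, X7 (k = 6).
sum of item variances = 0.869 + 1.938 + 1.491 + 0.570 + 0.672 + 1.753 = 7.293
σ²_total = 7.293 + 2 × 2.631 = 12.555
α (item deleted) = (6/5)·(1 − 7.293/12.555) = 0.503

α = 0.503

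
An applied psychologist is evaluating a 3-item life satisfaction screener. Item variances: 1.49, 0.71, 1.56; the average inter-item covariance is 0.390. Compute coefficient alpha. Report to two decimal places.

α = 0.58

Σσᵢ² = 1.49 + 0.71 + 1.56 = 3.76
Sum of the 3 distinct covariances = 3 × 0.390 = 1.170
σ²_total = Σσᵢ² + 2·Σcov = 3.76 + 2 × 1.170 = 6.100
α = (3/2)·(1 − 3.76/6.100) = 0.58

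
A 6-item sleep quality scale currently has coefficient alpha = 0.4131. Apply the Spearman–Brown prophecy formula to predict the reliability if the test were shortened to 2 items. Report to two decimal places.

predicted reliability = 0.19

Length factor m = 2/6 = 0.3333
α' = m·α / (1 − (1−m)·α)
   = 2/6 × 0.4131 / (1 − (1 − 2/6) × 0.4131)
   = 0.1377 / 0.7246 = 0.19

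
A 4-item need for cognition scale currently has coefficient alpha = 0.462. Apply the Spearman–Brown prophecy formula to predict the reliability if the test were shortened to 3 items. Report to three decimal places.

Length factor m = 3/4 = 0.7500
α' = m·α / (1 − (1−m)·α)
   = 3/4 × 0.462 / (1 − (1 − 3/4) × 0.462)
   = 0.3465 / 0.8845 = 0.392

predicted reliability = 0.392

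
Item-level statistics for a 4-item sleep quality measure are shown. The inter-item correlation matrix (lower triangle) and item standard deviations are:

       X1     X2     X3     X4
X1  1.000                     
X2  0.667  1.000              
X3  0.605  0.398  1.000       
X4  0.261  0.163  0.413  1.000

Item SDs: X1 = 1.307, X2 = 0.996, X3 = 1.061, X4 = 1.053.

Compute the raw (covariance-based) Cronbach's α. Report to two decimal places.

α = 0.74

Σσ²ᵢ = 1.307² + 0.996² + 1.061² + 1.053² = 4.9348
Covariances σ_ij = r_ij · s_i · s_j:
  σ(X1,X2) = 0.667 × 1.307 × 0.996 = 0.8683
  σ(X1,X3) = 0.605 × 1.307 × 1.061 = 0.8390
  σ(X1,X4) = 0.261 × 1.307 × 1.053 = 0.3592
  σ(X2,X3) = 0.398 × 0.996 × 1.061 = 0.4206
  σ(X2,X4) = 0.163 × 0.996 × 1.053 = 0.1710
  σ(X3,X4) = 0.413 × 1.061 × 1.053 = 0.4614
σ²_T = Σσ²ᵢ + 2·Σσ_ij = 4.9348 + 2 × 3.1195 = 11.1738
α = (4/3)·(1 − 4.9348/11.1738) = 0.74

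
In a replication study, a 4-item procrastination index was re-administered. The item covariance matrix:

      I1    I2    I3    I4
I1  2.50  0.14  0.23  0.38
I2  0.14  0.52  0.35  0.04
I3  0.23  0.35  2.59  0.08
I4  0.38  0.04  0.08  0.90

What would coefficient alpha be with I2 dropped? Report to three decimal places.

Remaining items: I1, I3, I4 (k = 3).
Σσᵢ² = 2.50 + 2.59 + 0.90 = 5.99
σ²_total = 5.99 + 2 × 0.69 = 7.37
α (item deleted) = (3/2)·(1 − 5.99/7.37) = 0.281

coefficient alpha = 0.281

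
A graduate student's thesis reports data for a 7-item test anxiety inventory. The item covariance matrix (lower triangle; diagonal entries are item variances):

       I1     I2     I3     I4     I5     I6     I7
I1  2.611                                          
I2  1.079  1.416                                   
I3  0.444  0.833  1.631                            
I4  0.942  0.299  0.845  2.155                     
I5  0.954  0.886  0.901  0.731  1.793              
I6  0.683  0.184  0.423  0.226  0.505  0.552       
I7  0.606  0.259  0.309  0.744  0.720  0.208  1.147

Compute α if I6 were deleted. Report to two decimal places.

Remaining items: I1, I2, I3, I4, I5, I7 (k = 6).
Σσᵢ² = 2.611 + 1.416 + 1.631 + 2.155 + 1.793 + 1.147 = 10.753
σ²_T = 10.753 + 2 × 10.552 = 31.857
α (item deleted) = (6/5)·(1 − 10.753/31.857) = 0.79

α = 0.79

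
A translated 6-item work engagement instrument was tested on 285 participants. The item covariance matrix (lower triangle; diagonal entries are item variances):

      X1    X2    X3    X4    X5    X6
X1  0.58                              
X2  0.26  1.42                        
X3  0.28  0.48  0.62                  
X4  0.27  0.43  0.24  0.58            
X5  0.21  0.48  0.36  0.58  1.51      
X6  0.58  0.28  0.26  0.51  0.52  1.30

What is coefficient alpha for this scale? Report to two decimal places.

coefficient alpha = 0.79

Σσ²ᵢ = 0.58 + 1.42 + 0.62 + 0.58 + 1.51 + 1.30 = 6.01
Sum of off-diagonal covariances = 5.74
total variance = 6.01 + 2 × 5.74 = 17.49
α = (k/(k−1))·(1 − Σσ²ᵢ/total variance) = (6/5)·(1 − 6.01/17.49) = 0.79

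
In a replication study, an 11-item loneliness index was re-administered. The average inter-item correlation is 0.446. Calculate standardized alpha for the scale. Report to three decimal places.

Standardized α = k·r̄ / (1 + (k−1)·r̄) = 11 × 0.446 / (1 + 10 × 0.446)
  = 4.9060 / 5.4600 = 0.899

standardized alpha = 0.899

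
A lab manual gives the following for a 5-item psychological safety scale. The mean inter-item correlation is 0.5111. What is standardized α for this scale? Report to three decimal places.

Standardized α = k·r̄ / (1 + (k−1)·r̄) = 5 × 0.5111 / (1 + 4 × 0.5111)
  = 2.5555 / 3.0444 = 0.839

standardized α = 0.839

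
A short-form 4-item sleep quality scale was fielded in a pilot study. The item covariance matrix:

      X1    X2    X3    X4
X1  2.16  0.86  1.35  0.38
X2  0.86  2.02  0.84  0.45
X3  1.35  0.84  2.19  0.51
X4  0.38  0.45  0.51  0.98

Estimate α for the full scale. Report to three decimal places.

Σσ²ᵢ = 2.16 + 2.02 + 2.19 + 0.98 = 7.35
Sum of the distinct covariances = 4.39
total variance = 7.35 + 2 × 4.39 = 16.13
α = (k/(k−1))·(1 − Σσ²ᵢ/total variance) = (4/3)·(1 − 7.35/16.13) = 0.726

α = 0.726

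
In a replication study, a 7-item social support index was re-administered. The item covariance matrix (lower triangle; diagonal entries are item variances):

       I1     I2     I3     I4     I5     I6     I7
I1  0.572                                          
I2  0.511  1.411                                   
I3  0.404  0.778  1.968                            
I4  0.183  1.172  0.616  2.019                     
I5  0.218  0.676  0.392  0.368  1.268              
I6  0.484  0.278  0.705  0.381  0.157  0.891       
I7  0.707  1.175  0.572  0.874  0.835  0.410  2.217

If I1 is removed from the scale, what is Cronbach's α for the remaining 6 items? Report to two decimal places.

Cronbach's α = 0.79

Remaining items: I2, I3, I4, I5, I6, I7 (k = 6).
sum of item variances = 1.411 + 1.968 + 2.019 + 1.268 + 0.891 + 2.217 = 9.774
σ²_T = 9.774 + 2 × 9.389 = 28.552
α (item deleted) = (6/5)·(1 − 9.774/28.552) = 0.79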